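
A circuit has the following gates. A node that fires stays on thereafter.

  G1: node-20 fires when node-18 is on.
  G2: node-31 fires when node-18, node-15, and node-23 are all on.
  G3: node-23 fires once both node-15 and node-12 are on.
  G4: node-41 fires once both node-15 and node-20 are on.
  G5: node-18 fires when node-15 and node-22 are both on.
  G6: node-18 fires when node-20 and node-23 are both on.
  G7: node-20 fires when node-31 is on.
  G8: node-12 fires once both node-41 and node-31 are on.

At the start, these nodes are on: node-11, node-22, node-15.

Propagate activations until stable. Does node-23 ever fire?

node-23 would need node-15 and node-12 (G3), but node-12 never turns on.

No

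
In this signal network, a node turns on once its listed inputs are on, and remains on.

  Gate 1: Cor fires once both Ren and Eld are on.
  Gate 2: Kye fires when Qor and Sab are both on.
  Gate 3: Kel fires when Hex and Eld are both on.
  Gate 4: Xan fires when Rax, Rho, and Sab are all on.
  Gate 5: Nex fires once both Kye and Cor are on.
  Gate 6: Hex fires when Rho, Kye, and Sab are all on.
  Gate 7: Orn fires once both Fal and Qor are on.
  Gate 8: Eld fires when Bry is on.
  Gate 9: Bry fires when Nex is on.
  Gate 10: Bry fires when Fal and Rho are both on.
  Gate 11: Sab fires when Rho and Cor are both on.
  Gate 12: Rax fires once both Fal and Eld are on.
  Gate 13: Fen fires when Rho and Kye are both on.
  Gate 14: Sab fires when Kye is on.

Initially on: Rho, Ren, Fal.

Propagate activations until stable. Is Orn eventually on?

Orn would need Fal and Qor (Gate 7), but Qor never turns on.

No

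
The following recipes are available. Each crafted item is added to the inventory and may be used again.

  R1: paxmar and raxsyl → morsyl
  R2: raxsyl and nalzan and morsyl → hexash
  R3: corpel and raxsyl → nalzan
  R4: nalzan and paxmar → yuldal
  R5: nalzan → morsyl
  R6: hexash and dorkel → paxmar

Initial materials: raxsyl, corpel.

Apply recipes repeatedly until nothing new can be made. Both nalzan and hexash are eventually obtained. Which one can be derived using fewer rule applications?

nalzan

nalzan: corpel and raxsyl → nalzan (R3). [1 rule application]
hexash: Using R3, corpel and raxsyl make nalzan. nalzan → morsyl (R5). raxsyl and nalzan and morsyl → hexash (R2). [3 rule applications]
nalzan needs fewer.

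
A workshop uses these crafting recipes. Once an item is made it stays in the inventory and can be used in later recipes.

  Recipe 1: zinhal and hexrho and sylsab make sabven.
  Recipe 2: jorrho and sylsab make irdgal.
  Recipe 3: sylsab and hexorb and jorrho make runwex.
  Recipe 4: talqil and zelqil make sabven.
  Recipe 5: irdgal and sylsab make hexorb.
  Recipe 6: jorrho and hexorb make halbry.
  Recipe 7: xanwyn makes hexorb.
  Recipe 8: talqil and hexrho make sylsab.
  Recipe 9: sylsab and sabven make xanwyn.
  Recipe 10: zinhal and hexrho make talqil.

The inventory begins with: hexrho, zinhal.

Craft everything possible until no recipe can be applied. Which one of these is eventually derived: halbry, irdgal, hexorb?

zinhal and hexrho → talqil (Recipe 10).
talqil and hexrho → sylsab (Recipe 8).
zinhal and hexrho and sylsab → sabven (Recipe 1).
Using Recipe 9, sylsab and sabven make xanwyn.
Using Recipe 7, xanwyn makes hexorb.
halbry would need jorrho and hexorb (Recipe 6), but jorrho is never obtained. irdgal would need jorrho and sylsab (Recipe 2), but jorrho is never obtained.

hexorb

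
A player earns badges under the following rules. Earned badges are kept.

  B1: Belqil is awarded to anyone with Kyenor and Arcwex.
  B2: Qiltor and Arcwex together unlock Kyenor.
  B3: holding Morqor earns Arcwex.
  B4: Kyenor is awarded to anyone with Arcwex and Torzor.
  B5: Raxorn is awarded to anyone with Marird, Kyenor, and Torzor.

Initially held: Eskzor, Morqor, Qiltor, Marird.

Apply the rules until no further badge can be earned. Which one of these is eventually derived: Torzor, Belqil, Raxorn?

Belqil

With Morqor, Arcwex is earned (B3).
With Qiltor and Arcwex, Kyenor is earned (B2).
With Kyenor and Arcwex, Belqil is earned (B1).
No rule produces Torzor, and it is not given. Raxorn would need Marird, Kyenor, and Torzor (B5), but Torzor is never earned.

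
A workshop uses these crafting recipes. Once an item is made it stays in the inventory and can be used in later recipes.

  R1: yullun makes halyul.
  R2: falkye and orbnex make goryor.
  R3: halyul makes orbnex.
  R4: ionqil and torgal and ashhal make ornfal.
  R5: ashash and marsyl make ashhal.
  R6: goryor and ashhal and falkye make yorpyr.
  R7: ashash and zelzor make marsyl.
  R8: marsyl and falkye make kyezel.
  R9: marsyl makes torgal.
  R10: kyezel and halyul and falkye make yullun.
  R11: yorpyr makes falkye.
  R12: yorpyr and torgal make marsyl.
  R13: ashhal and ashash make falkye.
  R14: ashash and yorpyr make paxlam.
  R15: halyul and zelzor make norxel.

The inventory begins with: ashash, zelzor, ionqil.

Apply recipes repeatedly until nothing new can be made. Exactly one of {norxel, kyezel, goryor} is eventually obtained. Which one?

ashash and zelzor → marsyl (R7).
ashash and marsyl → ashhal (R5).
ashhal and ashash → falkye (R13).
marsyl and falkye → kyezel (R8).
goryor would need falkye and orbnex (R2), but orbnex is never obtained. norxel would need halyul and zelzor (R15), but halyul is never obtained.

kyezel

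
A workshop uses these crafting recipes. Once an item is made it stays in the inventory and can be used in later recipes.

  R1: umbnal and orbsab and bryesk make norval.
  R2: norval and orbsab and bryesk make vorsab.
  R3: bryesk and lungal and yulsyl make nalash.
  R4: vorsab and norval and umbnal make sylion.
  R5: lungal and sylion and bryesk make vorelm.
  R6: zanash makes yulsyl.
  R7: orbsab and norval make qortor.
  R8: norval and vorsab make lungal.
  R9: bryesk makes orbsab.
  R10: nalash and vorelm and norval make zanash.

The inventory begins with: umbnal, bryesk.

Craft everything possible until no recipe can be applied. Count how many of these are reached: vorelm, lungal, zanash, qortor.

3

bryesk → orbsab (R9).
umbnal and orbsab and bryesk → norval (R1).
Using R7, orbsab and norval make qortor.
norval and orbsab and bryesk → vorsab (R2).
norval and vorsab → lungal (R8).
vorsab and norval and umbnal → sylion (R4).
Using R5, lungal, sylion, and bryesk make vorelm.
vorelm: reached.
lungal: reached.
zanash would need nalash, vorelm, and norval (R10), but nalash is never obtained.
qortor: reached.
Reached: vorelm, lungal, and qortor — 3 of the 4.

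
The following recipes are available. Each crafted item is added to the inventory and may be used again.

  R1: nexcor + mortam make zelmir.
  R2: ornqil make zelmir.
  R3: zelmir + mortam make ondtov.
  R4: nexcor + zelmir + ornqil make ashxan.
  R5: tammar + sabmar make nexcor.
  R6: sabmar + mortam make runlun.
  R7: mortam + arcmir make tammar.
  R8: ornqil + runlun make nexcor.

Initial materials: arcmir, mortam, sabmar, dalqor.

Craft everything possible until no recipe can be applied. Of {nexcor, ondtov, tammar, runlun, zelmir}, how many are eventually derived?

Using R7, mortam and arcmir make tammar.
sabmar + mortam → runlun (R6).
tammar + sabmar → nexcor (R5).
Using R1, nexcor and mortam make zelmir.
zelmir + mortam → ondtov (R3).
nexcor: reached.
ondtov: reached.
tammar: reached.
runlun: reached.
zelmir: reached.
All 5 are reached.

5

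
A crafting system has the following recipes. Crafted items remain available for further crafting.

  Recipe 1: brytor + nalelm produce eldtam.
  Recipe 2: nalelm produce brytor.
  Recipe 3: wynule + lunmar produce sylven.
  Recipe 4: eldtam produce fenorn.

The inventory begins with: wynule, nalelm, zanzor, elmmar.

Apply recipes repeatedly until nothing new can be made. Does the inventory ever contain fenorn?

nalelm → brytor (Recipe 2).
Using Recipe 1, brytor and nalelm make eldtam.
Using Recipe 4, eldtam makes fenorn.

Yes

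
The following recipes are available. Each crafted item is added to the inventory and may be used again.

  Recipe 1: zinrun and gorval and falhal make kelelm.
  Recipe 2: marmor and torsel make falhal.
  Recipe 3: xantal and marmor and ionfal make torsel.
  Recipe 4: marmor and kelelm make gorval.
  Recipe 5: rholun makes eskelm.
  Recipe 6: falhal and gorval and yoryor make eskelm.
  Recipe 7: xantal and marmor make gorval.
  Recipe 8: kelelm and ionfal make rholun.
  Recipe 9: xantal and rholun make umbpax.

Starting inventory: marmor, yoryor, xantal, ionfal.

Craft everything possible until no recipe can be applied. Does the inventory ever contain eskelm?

Yes

xantal and marmor → gorval (Recipe 7).
xantal and marmor and ionfal → torsel (Recipe 3).
marmor and torsel → falhal (Recipe 2).
Using Recipe 6, falhal, gorval, and yoryor make eskelm.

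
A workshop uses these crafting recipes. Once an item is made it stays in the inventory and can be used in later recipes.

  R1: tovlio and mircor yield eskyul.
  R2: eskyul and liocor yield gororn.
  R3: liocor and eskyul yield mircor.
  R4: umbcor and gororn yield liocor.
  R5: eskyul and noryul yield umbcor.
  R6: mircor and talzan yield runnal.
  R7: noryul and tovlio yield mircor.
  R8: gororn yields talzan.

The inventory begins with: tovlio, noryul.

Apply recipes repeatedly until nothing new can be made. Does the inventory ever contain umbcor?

Yes

Using R7, noryul and tovlio make mircor.
Using R1, tovlio and mircor make eskyul.
eskyul and noryul → umbcor (R5).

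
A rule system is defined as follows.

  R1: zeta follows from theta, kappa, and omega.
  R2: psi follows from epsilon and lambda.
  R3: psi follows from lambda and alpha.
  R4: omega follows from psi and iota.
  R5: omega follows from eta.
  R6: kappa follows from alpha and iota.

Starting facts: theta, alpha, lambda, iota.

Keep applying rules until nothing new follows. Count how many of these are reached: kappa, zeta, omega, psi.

alpha and iota hold, so kappa follows (R6).
From lambda and alpha, R3 gives psi.
From psi and iota, R4 gives omega.
theta, kappa, and omega hold, so zeta follows (R1).
kappa: reached.
zeta: reached.
omega: reached.
psi: reached.
All 4 are reached.

4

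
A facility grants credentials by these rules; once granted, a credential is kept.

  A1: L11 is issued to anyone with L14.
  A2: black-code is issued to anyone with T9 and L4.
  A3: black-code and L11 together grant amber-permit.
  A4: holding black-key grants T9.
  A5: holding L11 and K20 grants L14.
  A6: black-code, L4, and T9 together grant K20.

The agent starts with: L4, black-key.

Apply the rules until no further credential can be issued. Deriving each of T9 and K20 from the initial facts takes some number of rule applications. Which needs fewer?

T9: Holding black-key grants T9 (A4). [1 rule application]
K20: Holding black-key grants T9 (A4). Holding T9 and L4 grants black-code (A2). Holding black-code, L4, and T9 grants K20 (A6). [3 rule applications]
T9 needs fewer.

T9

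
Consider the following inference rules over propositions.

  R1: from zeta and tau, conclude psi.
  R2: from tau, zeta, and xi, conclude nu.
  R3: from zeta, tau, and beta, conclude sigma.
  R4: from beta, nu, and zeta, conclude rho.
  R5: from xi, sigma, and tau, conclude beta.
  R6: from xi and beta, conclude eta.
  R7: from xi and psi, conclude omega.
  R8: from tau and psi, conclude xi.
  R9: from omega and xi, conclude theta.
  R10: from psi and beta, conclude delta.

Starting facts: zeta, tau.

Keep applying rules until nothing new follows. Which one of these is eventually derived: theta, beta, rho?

From zeta and tau, R1 gives psi.
From tau and psi, R8 gives xi.
xi and psi hold, so omega follows (R7).
From omega and xi, R9 gives theta.
beta would need xi, sigma, and tau (R5), but sigma is never established. rho would need beta, nu, and zeta (R4), but beta is never established.

theta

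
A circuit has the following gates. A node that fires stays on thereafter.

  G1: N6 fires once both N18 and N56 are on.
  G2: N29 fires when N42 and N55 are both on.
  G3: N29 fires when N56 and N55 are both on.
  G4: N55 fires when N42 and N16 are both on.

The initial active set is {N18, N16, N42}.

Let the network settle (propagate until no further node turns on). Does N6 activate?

N6 would need N18 and N56 (G1), but N56 never turns on.

No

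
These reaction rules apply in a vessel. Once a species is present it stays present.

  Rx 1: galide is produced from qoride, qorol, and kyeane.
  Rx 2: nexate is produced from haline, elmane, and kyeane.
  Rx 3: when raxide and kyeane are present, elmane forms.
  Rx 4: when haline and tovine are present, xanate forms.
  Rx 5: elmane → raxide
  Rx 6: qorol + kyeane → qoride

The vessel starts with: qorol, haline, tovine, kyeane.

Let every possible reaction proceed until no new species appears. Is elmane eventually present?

No

elmane would need raxide and kyeane (Rx 3), but raxide never forms.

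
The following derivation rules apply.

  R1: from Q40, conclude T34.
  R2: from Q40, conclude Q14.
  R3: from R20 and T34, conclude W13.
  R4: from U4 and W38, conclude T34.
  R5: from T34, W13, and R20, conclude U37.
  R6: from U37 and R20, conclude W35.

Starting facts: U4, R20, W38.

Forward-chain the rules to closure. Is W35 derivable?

Yes

U4 and W38 hold, so T34 follows (R4).
From R20 and T34, R3 gives W13.
T34, W13, and R20 hold, so U37 follows (R5).
From U37 and R20, R6 gives W35.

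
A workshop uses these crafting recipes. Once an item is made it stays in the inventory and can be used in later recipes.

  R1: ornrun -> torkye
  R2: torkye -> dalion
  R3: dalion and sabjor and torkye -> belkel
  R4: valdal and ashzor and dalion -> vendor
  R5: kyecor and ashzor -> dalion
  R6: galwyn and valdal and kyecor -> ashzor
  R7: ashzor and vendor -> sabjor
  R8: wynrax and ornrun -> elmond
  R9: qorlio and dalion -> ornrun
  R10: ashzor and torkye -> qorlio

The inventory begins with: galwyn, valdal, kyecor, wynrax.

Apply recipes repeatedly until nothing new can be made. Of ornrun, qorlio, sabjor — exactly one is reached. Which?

sabjor

Using R6, galwyn, valdal, and kyecor make ashzor.
kyecor and ashzor -> dalion (R5).
valdal and ashzor and dalion -> vendor (R4).
Using R7, ashzor and vendor make sabjor.
qorlio would need ashzor and torkye (R10), but torkye is never obtained. ornrun would need qorlio and dalion (R9), but qorlio is never obtained.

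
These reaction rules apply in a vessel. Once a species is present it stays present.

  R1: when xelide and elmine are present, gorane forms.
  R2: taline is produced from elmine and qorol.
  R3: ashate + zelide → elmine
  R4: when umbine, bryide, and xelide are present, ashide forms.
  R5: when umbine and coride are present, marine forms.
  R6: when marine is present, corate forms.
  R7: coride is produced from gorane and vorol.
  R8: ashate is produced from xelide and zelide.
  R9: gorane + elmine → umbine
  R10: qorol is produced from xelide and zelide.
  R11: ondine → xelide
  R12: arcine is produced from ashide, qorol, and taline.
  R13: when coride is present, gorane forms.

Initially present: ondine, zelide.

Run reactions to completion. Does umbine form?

ondine present → xelide forms (R11).
xelide and zelide present → ashate forms (R8).
ashate and zelide present → elmine forms (R3).
xelide and elmine present → gorane forms (R1).
gorane and elmine present → umbine forms (R9).

Yes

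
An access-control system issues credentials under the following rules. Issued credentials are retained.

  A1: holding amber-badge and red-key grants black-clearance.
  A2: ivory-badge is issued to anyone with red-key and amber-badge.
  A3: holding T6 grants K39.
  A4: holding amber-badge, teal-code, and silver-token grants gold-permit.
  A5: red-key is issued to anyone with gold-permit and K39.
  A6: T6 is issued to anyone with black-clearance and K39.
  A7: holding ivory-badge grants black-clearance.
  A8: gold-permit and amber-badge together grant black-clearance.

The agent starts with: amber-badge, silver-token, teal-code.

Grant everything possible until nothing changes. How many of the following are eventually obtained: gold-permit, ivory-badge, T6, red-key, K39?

1

Holding amber-badge, teal-code, and silver-token grants gold-permit (A4).
gold-permit: reached.
ivory-badge would need red-key and amber-badge (A2), but red-key is never granted.
T6 would need black-clearance and K39 (A6), but K39 is never granted.
red-key would need gold-permit and K39 (A5), but K39 is never granted.
K39 would need T6 (A3), but T6 is never granted.
Reached: gold-permit — 1 of the 5.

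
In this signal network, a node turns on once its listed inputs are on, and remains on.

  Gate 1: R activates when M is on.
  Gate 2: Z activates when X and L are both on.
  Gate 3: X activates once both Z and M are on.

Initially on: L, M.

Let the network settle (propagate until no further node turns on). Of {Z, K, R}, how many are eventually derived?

M is on, so R activates (Gate 1).
Z would need X and L (Gate 2), but X never turns on.
No rule produces K, and it is not given.
R: reached.
Reached: R — 1 of the 3.

1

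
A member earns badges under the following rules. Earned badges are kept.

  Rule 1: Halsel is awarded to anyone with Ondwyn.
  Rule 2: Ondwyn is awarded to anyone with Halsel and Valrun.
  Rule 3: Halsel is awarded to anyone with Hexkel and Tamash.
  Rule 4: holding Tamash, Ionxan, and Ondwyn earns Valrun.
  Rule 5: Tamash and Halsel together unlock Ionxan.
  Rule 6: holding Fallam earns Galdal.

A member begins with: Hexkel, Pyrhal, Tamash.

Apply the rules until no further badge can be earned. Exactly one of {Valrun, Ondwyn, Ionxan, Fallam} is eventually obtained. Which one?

Ionxan

With Hexkel and Tamash, Halsel is earned (Rule 3).
With Tamash and Halsel, Ionxan is earned (Rule 5).
Valrun would need Tamash, Ionxan, and Ondwyn (Rule 4), but Ondwyn is never earned. Ondwyn would need Halsel and Valrun (Rule 2), but Valrun is never earned. No rule produces Fallam, and it is not given.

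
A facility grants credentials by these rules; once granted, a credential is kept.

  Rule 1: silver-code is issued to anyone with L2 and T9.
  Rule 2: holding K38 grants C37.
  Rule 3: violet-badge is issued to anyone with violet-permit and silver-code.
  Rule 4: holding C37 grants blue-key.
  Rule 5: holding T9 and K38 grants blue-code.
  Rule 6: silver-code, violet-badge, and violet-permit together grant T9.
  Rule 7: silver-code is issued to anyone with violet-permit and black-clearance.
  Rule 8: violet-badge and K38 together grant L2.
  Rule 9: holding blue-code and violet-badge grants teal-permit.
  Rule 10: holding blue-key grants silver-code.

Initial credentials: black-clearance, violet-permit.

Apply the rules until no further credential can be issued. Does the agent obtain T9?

Holding violet-permit and black-clearance grants silver-code (Rule 7).
Holding violet-permit and silver-code grants violet-badge (Rule 3).
Holding silver-code, violet-badge, and violet-permit grants T9 (Rule 6).

Yes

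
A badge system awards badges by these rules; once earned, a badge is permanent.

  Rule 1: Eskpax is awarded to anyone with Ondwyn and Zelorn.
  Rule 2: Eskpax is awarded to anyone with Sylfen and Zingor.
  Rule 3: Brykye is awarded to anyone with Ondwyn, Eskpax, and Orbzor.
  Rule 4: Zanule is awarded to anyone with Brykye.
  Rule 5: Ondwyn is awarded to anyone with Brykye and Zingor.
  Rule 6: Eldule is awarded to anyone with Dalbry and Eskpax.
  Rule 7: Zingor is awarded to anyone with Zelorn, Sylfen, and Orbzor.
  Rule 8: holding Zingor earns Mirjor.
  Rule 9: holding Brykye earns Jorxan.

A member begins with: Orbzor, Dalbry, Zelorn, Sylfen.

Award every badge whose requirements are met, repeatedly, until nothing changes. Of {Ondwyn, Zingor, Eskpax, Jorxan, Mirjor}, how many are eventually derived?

3

With Zelorn, Sylfen, and Orbzor, Zingor is earned (Rule 7).
With Sylfen and Zingor, Eskpax is earned (Rule 2).
With Zingor, Mirjor is earned (Rule 8).
Ondwyn would need Brykye and Zingor (Rule 5), but Brykye is never earned.
Zingor: reached.
Eskpax: reached.
Jorxan would need Brykye (Rule 9), but Brykye is never earned.
Mirjor: reached.
Reached: Zingor, Eskpax, and Mirjor — 3 of the 5.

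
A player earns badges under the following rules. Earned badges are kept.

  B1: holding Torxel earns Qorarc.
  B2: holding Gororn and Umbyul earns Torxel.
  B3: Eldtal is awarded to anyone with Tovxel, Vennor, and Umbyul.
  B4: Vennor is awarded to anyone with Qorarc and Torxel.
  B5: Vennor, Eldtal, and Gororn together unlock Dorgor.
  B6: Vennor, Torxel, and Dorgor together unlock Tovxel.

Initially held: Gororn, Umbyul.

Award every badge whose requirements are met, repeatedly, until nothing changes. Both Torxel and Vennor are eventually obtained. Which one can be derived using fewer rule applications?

Torxel

Torxel: With Gororn and Umbyul, Torxel is earned (B2). [1 rule application]
Vennor: With Gororn and Umbyul, Torxel is earned (B2). With Torxel, Qorarc is earned (B1). With Qorarc and Torxel, Vennor is earned (B4). [3 rule applications]
Torxel needs fewer.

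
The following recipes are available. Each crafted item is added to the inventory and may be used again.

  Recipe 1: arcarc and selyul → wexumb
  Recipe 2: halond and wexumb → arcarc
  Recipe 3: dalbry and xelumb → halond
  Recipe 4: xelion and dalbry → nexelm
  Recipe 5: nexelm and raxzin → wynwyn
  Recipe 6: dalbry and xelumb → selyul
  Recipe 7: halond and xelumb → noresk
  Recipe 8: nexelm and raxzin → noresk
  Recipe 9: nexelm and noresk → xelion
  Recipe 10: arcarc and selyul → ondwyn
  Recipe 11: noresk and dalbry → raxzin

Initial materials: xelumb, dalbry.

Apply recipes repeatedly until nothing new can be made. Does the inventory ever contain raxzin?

Using Recipe 3, dalbry and xelumb make halond.
halond and xelumb → noresk (Recipe 7).
noresk and dalbry → raxzin (Recipe 11).

Yes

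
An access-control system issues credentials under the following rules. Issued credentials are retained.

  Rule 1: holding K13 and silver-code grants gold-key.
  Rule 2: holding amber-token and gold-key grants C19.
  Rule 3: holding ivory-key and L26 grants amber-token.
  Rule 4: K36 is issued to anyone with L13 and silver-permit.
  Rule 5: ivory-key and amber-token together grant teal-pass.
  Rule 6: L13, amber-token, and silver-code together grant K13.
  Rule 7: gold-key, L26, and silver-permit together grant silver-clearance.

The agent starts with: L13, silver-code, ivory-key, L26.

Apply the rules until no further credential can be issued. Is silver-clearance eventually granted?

No

silver-clearance would need gold-key, L26, and silver-permit (Rule 7), but silver-permit is never granted.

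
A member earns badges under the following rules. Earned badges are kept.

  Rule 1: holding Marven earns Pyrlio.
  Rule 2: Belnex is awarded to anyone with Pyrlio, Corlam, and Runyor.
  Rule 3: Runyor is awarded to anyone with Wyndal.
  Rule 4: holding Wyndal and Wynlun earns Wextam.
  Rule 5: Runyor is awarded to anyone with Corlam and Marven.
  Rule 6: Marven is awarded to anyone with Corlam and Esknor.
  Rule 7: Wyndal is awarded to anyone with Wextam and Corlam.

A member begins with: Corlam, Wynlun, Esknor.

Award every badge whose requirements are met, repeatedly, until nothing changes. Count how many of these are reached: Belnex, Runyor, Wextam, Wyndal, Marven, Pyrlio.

With Corlam and Esknor, Marven is earned (Rule 6).
With Corlam and Marven, Runyor is earned (Rule 5).
With Marven, Pyrlio is earned (Rule 1).
With Pyrlio, Corlam, and Runyor, Belnex is earned (Rule 2).
Belnex: reached.
Runyor: reached.
Wextam would need Wyndal and Wynlun (Rule 4), but Wyndal is never earned.
Wyndal would need Wextam and Corlam (Rule 7), but Wextam is never earned.
Marven: reached.
Pyrlio: reached.
Reached: Belnex, Runyor, Marven, and Pyrlio — 4 of the 6.

4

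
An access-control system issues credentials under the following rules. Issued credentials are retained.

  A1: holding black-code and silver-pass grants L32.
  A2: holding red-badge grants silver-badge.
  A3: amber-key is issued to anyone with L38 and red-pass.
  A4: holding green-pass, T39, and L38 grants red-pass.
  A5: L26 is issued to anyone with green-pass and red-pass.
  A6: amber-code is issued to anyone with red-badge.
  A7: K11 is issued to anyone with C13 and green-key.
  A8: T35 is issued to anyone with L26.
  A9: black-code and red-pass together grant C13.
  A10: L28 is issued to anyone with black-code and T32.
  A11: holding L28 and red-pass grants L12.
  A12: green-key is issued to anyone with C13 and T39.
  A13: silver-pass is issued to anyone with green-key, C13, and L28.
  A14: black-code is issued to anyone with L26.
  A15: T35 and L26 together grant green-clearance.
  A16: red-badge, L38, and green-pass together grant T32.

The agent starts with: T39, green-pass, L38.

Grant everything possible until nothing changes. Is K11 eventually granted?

Yes

Holding green-pass, T39, and L38 grants red-pass (A4).
Holding green-pass and red-pass grants L26 (A5).
Holding L26 grants black-code (A14).
Holding black-code and red-pass grants C13 (A9).
Holding C13 and T39 grants green-key (A12).
Holding C13 and green-key grants K11 (A7).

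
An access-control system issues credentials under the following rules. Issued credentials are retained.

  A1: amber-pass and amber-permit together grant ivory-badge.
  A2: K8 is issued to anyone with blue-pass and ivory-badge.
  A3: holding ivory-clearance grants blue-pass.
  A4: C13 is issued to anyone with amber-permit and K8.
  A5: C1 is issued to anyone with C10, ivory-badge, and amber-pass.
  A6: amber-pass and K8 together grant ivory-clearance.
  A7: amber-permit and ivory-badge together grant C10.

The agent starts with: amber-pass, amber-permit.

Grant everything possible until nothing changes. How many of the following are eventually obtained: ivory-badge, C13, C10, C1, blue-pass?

Holding amber-pass and amber-permit grants ivory-badge (A1).
Holding amber-permit and ivory-badge grants C10 (A7).
Holding C10, ivory-badge, and amber-pass grants C1 (A5).
ivory-badge: reached.
C13 would need amber-permit and K8 (A4), but K8 is never granted.
C10: reached.
C1: reached.
blue-pass would need ivory-clearance (A3), but ivory-clearance is never granted.
Reached: ivory-badge, C10, and C1 — 3 of the 5.

3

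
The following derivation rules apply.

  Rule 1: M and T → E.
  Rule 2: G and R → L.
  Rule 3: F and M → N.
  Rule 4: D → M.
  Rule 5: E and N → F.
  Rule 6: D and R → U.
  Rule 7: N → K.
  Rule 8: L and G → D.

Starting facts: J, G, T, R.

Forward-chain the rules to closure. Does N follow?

N would need F and M (Rule 3), but F is never established.

No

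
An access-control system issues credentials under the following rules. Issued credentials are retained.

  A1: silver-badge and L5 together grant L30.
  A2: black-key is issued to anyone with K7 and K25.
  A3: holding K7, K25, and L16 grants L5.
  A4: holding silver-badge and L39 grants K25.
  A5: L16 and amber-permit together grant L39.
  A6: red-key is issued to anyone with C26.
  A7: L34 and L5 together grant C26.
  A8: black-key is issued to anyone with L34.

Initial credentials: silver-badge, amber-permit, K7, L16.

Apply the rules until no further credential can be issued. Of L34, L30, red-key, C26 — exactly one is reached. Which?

Holding L16 and amber-permit grants L39 (A5).
Holding silver-badge and L39 grants K25 (A4).
Holding K7, K25, and L16 grants L5 (A3).
Holding silver-badge and L5 grants L30 (A1).
C26 would need L34 and L5 (A7), but L34 is never granted. red-key would need C26 (A6), but C26 is never granted. No rule produces L34, and it is not given.

L30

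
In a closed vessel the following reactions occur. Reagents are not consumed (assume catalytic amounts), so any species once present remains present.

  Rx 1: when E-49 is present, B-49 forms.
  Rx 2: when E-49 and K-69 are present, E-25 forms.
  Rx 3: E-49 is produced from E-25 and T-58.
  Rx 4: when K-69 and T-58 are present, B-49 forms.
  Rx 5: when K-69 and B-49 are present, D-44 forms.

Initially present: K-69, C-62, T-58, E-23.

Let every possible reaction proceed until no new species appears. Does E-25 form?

E-25 would need E-49 and K-69 (Rx 2), but E-49 never forms.

No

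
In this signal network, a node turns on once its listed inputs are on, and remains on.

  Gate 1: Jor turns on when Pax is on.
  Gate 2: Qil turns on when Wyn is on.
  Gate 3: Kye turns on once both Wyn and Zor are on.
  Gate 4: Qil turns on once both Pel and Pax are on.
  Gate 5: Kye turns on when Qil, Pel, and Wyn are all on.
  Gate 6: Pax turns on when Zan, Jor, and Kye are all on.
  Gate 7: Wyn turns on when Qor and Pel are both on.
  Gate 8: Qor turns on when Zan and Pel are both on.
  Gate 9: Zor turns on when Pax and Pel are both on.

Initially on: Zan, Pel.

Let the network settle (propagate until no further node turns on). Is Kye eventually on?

Yes

Gate 8: Zan and Pel on → Qor on.
Gate 7: Qor and Pel on → Wyn on.
Gate 2: Wyn on → Qil on.
Gate 5: Qil, Pel, and Wyn on → Kye on.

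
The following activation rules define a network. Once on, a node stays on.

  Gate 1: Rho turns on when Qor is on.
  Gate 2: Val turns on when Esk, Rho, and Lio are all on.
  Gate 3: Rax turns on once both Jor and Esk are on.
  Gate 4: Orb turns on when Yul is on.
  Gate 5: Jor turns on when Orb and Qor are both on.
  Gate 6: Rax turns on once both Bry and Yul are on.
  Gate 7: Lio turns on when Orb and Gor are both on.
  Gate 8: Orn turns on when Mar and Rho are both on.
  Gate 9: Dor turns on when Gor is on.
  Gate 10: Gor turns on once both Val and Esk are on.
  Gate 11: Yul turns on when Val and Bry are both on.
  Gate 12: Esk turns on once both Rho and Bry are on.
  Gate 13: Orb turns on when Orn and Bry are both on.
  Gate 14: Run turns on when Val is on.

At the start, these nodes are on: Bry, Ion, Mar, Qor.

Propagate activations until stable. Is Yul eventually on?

Yul would need Val and Bry (Gate 11), but Val never turns on.

No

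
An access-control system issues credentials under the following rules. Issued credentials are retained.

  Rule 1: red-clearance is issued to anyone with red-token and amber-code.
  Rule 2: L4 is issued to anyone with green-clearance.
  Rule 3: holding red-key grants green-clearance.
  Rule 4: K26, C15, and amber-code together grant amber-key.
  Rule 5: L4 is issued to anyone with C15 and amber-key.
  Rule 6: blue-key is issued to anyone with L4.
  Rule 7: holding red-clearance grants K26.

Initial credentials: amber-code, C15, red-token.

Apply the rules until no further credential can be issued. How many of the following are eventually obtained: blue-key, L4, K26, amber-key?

4

Holding red-token and amber-code grants red-clearance (Rule 1).
Holding red-clearance grants K26 (Rule 7).
Holding K26, C15, and amber-code grants amber-key (Rule 4).
Holding C15 and amber-key grants L4 (Rule 5).
Holding L4 grants blue-key (Rule 6).
blue-key: reached.
L4: reached.
K26: reached.
amber-key: reached.
All 4 are reached.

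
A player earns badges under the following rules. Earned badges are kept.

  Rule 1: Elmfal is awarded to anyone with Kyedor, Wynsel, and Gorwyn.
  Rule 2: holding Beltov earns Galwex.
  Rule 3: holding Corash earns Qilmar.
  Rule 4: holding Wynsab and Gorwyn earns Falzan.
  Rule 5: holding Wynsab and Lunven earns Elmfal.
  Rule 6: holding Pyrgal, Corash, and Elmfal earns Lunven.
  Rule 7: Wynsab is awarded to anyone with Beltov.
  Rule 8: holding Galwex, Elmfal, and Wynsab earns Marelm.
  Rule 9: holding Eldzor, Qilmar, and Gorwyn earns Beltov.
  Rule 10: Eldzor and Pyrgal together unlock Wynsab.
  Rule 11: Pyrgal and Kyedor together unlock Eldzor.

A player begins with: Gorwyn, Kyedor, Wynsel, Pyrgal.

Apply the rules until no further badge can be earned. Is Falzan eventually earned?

With Pyrgal and Kyedor, Eldzor is earned (Rule 11).
With Eldzor and Pyrgal, Wynsab is earned (Rule 10).
With Wynsab and Gorwyn, Falzan is earned (Rule 4).

Yes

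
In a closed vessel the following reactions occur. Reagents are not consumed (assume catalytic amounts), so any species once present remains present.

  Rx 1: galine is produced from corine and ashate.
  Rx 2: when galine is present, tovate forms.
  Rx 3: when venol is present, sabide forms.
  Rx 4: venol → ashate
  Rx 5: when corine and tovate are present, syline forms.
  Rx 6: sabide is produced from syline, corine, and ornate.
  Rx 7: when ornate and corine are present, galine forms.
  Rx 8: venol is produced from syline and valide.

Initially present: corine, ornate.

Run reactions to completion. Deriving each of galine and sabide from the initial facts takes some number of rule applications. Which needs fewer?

galine: ornate and corine present → galine forms (Rx 7). [1 rule application]
sabide: ornate and corine present → galine forms (Rx 7). galine present → tovate forms (Rx 2). corine and tovate present → syline forms (Rx 5). syline, corine, and ornate present → sabide forms (Rx 6). [4 rule applications]
galine needs fewer.

galine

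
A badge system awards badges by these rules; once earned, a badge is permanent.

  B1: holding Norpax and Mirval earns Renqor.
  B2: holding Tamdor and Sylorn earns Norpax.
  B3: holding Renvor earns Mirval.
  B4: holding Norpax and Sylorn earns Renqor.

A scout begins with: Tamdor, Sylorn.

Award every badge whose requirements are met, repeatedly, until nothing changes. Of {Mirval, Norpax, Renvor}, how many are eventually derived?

1

With Tamdor and Sylorn, Norpax is earned (B2).
Mirval would need Renvor (B3), but Renvor is never earned.
Norpax: reached.
No rule produces Renvor, and it is not given.
Reached: Norpax — 1 of the 3.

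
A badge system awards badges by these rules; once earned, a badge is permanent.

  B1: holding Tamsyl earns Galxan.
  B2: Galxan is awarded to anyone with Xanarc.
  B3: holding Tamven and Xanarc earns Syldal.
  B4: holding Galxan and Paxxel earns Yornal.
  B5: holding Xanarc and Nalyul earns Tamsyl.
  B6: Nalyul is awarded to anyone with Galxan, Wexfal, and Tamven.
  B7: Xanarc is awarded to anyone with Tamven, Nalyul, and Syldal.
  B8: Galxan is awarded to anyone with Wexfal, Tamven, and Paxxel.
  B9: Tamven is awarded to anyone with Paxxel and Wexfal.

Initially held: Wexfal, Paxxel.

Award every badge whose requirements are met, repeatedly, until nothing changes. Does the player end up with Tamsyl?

Tamsyl would need Xanarc and Nalyul (B5), but Xanarc is never earned.

No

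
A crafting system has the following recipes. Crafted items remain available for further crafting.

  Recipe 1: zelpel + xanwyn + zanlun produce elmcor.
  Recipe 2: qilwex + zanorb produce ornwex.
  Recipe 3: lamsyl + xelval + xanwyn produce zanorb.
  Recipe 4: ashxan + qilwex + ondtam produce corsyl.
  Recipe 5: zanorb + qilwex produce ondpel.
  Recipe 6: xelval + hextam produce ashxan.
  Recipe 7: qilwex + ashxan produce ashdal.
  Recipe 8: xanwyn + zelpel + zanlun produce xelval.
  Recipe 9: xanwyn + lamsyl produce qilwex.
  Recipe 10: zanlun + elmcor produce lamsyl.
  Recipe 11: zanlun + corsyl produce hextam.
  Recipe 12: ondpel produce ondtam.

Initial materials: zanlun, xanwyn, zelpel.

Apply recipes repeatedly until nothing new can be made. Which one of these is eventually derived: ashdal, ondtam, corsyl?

ondtam

zelpel + xanwyn + zanlun → elmcor (Recipe 1).
xanwyn + zelpel + zanlun → xelval (Recipe 8).
zanlun + elmcor → lamsyl (Recipe 10).
lamsyl + xelval + xanwyn → zanorb (Recipe 3).
Using Recipe 9, xanwyn and lamsyl make qilwex.
Using Recipe 5, zanorb and qilwex make ondpel.
ondpel → ondtam (Recipe 12).
ashdal would need qilwex and ashxan (Recipe 7), but ashxan is never obtained. corsyl would need ashxan, qilwex, and ondtam (Recipe 4), but ashxan is never obtained.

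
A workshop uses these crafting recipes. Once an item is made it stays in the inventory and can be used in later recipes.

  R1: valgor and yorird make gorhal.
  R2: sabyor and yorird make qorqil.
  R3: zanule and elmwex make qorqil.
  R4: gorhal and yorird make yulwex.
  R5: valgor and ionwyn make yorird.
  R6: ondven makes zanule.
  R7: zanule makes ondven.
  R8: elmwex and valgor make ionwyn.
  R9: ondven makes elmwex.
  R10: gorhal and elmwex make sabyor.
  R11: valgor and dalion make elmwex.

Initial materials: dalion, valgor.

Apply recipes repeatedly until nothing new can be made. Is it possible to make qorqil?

valgor and dalion → elmwex (R11).
Using R8, elmwex and valgor make ionwyn.
valgor and ionwyn → yorird (R5).
Using R1, valgor and yorird make gorhal.
Using R10, gorhal and elmwex make sabyor.
Using R2, sabyor and yorird make qorqil.

Yes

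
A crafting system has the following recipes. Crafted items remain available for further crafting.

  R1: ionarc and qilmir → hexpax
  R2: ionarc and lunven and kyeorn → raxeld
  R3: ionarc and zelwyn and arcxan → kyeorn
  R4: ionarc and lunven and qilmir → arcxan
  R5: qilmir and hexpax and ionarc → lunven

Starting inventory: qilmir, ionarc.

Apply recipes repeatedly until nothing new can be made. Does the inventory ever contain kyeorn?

kyeorn would need ionarc, zelwyn, and arcxan (R3), but zelwyn is never obtained.

No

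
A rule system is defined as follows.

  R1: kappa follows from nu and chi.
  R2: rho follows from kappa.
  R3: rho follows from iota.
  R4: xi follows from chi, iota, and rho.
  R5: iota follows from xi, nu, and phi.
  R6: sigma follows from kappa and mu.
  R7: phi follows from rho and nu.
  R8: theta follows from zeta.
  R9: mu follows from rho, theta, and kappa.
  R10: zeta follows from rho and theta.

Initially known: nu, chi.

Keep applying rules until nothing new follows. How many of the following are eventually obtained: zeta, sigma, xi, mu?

0

zeta would need rho and theta (R10), but theta is never established.
sigma would need kappa and mu (R6), but mu is never established.
xi would need chi, iota, and rho (R4), but iota is never established.
mu would need rho, theta, and kappa (R9), but theta is never established.
None of the 4 are reached.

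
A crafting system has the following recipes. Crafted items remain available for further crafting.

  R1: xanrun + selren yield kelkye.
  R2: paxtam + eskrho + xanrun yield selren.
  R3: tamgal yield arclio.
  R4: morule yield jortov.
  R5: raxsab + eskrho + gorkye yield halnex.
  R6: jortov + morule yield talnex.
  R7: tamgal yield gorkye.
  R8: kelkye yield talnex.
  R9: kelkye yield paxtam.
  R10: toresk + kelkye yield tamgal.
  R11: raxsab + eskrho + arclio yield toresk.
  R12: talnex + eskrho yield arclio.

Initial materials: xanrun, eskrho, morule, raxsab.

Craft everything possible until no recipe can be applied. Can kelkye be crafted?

kelkye would need xanrun and selren (R1), but selren is never obtained.

No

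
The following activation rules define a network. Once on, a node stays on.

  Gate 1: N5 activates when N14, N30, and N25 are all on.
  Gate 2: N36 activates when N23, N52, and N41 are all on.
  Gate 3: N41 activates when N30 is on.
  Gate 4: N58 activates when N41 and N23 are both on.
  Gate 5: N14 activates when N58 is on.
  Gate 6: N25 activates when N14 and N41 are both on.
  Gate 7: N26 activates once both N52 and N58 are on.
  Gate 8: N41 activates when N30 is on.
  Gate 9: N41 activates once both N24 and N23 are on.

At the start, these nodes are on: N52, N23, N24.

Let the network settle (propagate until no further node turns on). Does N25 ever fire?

Yes

Gate 9: N24 and N23 on → N41 on.
Gate 4: N41 and N23 on → N58 on.
Gate 5: N58 on → N14 on.
Gate 6: N14 and N41 on → N25 on.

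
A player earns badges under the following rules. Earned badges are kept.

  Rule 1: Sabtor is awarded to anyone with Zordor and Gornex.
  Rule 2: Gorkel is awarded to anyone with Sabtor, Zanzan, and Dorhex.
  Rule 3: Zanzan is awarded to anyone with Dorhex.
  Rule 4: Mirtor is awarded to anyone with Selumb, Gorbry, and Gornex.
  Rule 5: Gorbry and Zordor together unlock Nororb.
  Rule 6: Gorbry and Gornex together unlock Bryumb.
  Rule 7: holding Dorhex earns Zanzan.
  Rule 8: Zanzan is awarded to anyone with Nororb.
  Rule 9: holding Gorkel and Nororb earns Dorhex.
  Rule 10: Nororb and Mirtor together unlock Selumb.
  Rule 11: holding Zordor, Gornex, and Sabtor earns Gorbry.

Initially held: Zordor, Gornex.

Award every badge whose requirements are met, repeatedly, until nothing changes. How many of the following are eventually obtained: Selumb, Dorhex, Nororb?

1

With Zordor and Gornex, Sabtor is earned (Rule 1).
With Zordor, Gornex, and Sabtor, Gorbry is earned (Rule 11).
With Gorbry and Zordor, Nororb is earned (Rule 5).
Selumb would need Nororb and Mirtor (Rule 10), but Mirtor is never earned.
Dorhex would need Gorkel and Nororb (Rule 9), but Gorkel is never earned.
Nororb: reached.
Reached: Nororb — 1 of the 3.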